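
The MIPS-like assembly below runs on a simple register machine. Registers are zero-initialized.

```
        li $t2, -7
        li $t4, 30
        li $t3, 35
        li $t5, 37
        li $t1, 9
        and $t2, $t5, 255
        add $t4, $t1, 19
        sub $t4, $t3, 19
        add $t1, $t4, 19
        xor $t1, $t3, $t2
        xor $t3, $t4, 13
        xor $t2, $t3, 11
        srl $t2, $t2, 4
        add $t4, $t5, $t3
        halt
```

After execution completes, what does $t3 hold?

$t2=-7
$t4=30
$t3=35
$t5=37
$t1=9
$t2=37&255=37
$t4=9+19=28
$t4=35-19=16
$t1=16+19=35
$t1=35^37=6
$t3=16^13=29
$t2=29^11=22
$t2=22>>4=1
$t4=37+29=66
halt.

29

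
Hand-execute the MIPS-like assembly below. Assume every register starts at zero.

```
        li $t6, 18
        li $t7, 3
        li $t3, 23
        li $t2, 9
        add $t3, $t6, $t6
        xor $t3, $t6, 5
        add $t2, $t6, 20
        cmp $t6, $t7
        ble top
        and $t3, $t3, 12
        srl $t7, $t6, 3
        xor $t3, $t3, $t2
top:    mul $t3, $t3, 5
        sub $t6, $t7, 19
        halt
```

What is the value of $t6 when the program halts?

-17

$t6=18
$t7=3
$t3=23
$t2=9
$t3=18+18=36
$t3=18^5=23
$t2=18+20=38
cmp $t6, $t7  (cmp 18,3)
ble top: not taken
$t3=23&12=4
$t7=18>>3=2
$t3=4^38=34
$t3=34*5=170
$t6=2-19=-17
halt.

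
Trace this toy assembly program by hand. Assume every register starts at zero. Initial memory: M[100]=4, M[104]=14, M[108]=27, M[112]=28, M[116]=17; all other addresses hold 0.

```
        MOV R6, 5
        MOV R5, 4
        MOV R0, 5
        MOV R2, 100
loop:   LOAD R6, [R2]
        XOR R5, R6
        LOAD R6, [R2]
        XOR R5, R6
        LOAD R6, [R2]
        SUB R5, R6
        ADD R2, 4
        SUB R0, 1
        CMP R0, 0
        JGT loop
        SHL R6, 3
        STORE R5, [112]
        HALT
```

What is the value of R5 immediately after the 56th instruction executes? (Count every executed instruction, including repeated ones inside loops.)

MOV R6, 5 → R6=5
MOV R5, 4 → R5=4
MOV R0, 5 → R0=5
MOV R2, 100 → R2=100
LOAD R6, [R2] → R6=M[100]=4
XOR R5, R6 → R5=4^4=0
LOAD R6, [R2] → R6=M[100]=4
XOR R5, R6 → R5=0^4=4
LOAD R6, [R2] → R6=M[100]=4
SUB R5, R6 → R5=4-4=0
ADD R2, 4 → R2=100+4=104
SUB R0, 1 → R0=5-1=4
CMP R0, 0  (cmp 4,0)
JGT loop: taken
LOAD R6, [R2] → R6=M[104]=14
XOR R5, R6 → R5=0^14=14
LOAD R6, [R2] → R6=M[104]=14
XOR R5, R6 → R5=14^14=0
LOAD R6, [R2] → R6=M[104]=14
SUB R5, R6 → R5=0-14=-14
ADD R2, 4 → R2=104+4=108
SUB R0, 1 → R0=4-1=3
CMP R0, 0  (cmp 3,0)
JGT loop: taken
LOAD R6, [R2] → R6=M[108]=27
XOR R5, R6 → R5=(-14)^27=-23
LOAD R6, [R2] → R6=M[108]=27
XOR R5, R6 → R5=(-23)^27=-14
LOAD R6, [R2] → R6=M[108]=27
SUB R5, R6 → R5=(-14)-27=-41
ADD R2, 4 → R2=108+4=112
SUB R0, 1 → R0=3-1=2
CMP R0, 0  (cmp 2,0)
JGT loop: taken
LOAD R6, [R2] → R6=M[112]=28
XOR R5, R6 → R5=(-41)^28=-53
LOAD R6, [R2] → R6=M[112]=28
XOR R5, R6 → R5=(-53)^28=-41
LOAD R6, [R2] → R6=M[112]=28
SUB R5, R6 → R5=(-41)-28=-69
ADD R2, 4 → R2=112+4=116
SUB R0, 1 → R0=2-1=1
CMP R0, 0  (cmp 1,0)
JGT loop: taken
LOAD R6, [R2] → R6=M[116]=17
XOR R5, R6 → R5=(-69)^17=-86
LOAD R6, [R2] → R6=M[116]=17
XOR R5, R6 → R5=(-86)^17=-69
LOAD R6, [R2] → R6=M[116]=17
SUB R5, R6 → R5=(-69)-17=-86
ADD R2, 4 → R2=116+4=120
SUB R0, 1 → R0=1-1=0
CMP R0, 0  (cmp 0,0)
JGT loop: not taken
SHL R6, 3 → R6=17<<3=136
STORE R5, [112] → M[112]=-86
After step 56: R5 = -86.

-86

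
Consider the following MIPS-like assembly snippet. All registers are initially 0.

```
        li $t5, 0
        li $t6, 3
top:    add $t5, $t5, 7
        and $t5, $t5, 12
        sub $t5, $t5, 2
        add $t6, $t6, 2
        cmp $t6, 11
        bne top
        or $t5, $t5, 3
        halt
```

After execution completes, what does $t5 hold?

-1

after li $t5, 0: $t5=0
after li $t6, 3: $t6=3
after add $t5, $t5, 7: $t5=0+7=7
after and $t5, $t5, 12: $t5=7&12=4
after sub $t5, $t5, 2: $t5=4-2=2
after add $t6, $t6, 2: $t6=3+2=5
cmp $t6, 11  (cmp 5,11)
bne top: taken
after add $t5, $t5, 7: $t5=2+7=9
after and $t5, $t5, 12: $t5=9&12=8
after sub $t5, $t5, 2: $t5=8-2=6
after add $t6, $t6, 2: $t6=5+2=7
cmp $t6, 11  (cmp 7,11)
bne top: taken
after add $t5, $t5, 7: $t5=6+7=13
after and $t5, $t5, 12: $t5=13&12=12
after sub $t5, $t5, 2: $t5=12-2=10
after add $t6, $t6, 2: $t6=7+2=9
cmp $t6, 11  (cmp 9,11)
bne top: taken
after add $t5, $t5, 7: $t5=10+7=17
after and $t5, $t5, 12: $t5=17&12=0
after sub $t5, $t5, 2: $t5=0-2=-2
after add $t6, $t6, 2: $t6=9+2=11
cmp $t6, 11  (cmp 11,11)
bne top: not taken
after or $t5, $t5, 3: $t5=(-2)|3=-1
halt.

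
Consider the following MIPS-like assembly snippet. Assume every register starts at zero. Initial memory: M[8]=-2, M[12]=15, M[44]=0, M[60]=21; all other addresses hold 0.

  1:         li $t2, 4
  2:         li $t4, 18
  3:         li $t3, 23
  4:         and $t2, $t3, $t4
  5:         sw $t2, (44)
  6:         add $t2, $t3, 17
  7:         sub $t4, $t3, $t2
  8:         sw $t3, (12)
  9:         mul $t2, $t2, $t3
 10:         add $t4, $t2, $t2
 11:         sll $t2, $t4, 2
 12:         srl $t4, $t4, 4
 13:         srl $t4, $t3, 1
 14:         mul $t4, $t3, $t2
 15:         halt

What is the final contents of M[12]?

23

li $t2, 4 → $t2=4
li $t4, 18 → $t4=18
li $t3, 23 → $t3=23
and $t2, $t3, $t4 → $t2=23&18=18
sw $t2, (44) → M[44]=18
add $t2, $t3, 17 → $t2=23+17=40
sub $t4, $t3, $t2 → $t4=23-40=-17
sw $t3, (12) → M[12]=23
mul $t2, $t2, $t3 → $t2=40*23=920
add $t4, $t2, $t2 → $t4=920+920=1840
sll $t2, $t4, 2 → $t2=1840<<2=7360
srl $t4, $t4, 4 → $t4=1840>>4=115
srl $t4, $t3, 1 → $t4=23>>1=11
mul $t4, $t3, $t2 → $t4=23*7360=169280
halt.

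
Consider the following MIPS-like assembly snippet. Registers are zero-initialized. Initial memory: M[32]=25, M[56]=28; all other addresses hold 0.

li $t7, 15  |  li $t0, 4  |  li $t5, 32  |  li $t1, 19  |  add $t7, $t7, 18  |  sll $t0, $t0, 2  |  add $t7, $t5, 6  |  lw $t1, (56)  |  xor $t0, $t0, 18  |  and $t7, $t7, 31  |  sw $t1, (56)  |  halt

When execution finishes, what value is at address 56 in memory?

28

li $t7, 15 → $t7=15
li $t0, 4 → $t0=4
li $t5, 32 → $t5=32
li $t1, 19 → $t1=19
add $t7, $t7, 18 → $t7=15+18=33
sll $t0, $t0, 2 → $t0=4<<2=16
add $t7, $t5, 6 → $t7=32+6=38
lw $t1, (56) → $t1=M[56]=28
xor $t0, $t0, 18 → $t0=16^18=2
and $t7, $t7, 31 → $t7=38&31=6
sw $t1, (56) → M[56]=28
halt.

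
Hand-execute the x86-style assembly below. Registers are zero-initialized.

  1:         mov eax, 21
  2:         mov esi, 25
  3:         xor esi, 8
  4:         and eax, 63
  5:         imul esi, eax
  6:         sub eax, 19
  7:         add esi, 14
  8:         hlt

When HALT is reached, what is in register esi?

mov eax, 21 → eax=21
mov esi, 25 → esi=25
xor esi, 8 → esi=25^8=17
and eax, 63 → eax=21&63=21
imul esi, eax → esi=17*21=357
sub eax, 19 → eax=21-19=2
add esi, 14 → esi=357+14=371
halt.

371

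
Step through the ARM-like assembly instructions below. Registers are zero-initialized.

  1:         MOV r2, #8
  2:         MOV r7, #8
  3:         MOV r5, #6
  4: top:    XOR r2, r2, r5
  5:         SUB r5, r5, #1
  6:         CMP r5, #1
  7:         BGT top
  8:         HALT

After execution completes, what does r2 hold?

after MOV r2, #8: r2=8
after MOV r7, #8: r7=8
after MOV r5, #6: r5=6
after XOR r2, r2, r5: r2=8^6=14
after SUB r5, r5, #1: r5=6-1=5
CMP r5, #1  (cmp 5,1)
BGT top: taken
after XOR r2, r2, r5: r2=14^5=11
after SUB r5, r5, #1: r5=5-1=4
CMP r5, #1  (cmp 4,1)
BGT top: taken
after XOR r2, r2, r5: r2=11^4=15
after SUB r5, r5, #1: r5=4-1=3
CMP r5, #1  (cmp 3,1)
BGT top: taken
after XOR r2, r2, r5: r2=15^3=12
after SUB r5, r5, #1: r5=3-1=2
CMP r5, #1  (cmp 2,1)
BGT top: taken
after XOR r2, r2, r5: r2=12^2=14
after SUB r5, r5, #1: r5=2-1=1
CMP r5, #1  (cmp 1,1)
BGT top: not taken
halt.

14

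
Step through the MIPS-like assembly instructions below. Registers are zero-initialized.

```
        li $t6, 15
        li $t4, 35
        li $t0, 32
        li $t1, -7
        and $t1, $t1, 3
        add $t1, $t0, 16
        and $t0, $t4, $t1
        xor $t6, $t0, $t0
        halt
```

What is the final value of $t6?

0

after li $t6, 15: $t6=15
after li $t4, 35: $t4=35
after li $t0, 32: $t0=32
after li $t1, -7: $t1=-7
after and $t1, $t1, 3: $t1=(-7)&3=1
after add $t1, $t0, 16: $t1=32+16=48
after and $t0, $t4, $t1: $t0=35&48=32
after xor $t6, $t0, $t0: $t6=32^32=0
halt.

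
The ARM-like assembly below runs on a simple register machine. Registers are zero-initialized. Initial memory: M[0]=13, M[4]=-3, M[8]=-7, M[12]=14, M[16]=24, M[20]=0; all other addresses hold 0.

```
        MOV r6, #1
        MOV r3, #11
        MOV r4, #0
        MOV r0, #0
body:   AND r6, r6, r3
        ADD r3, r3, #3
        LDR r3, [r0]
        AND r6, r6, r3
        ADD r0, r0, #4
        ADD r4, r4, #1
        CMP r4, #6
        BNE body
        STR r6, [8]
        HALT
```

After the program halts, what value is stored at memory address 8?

r6=1
r3=11
r4=0
r0=0
r6=1&11=1
r3=11+3=14
r3=M[0]=13
r6=1&13=1
r0=0+4=4
r4=0+1=1
CMP r4, #6  (cmp 1,6)
BNE body: taken
r6=1&13=1
r3=13+3=16
r3=M[4]=-3
r6=1&(-3)=1
r0=4+4=8
r4=1+1=2
CMP r4, #6  (cmp 2,6)
BNE body: taken
r6=1&(-3)=1
r3=(-3)+3=0
r3=M[8]=-7
r6=1&(-7)=1
r0=8+4=12
r4=2+1=3
CMP r4, #6  (cmp 3,6)
BNE body: taken
r6=1&(-7)=1
r3=(-7)+3=-4
r3=M[12]=14
r6=1&14=0
r0=12+4=16
r4=3+1=4
CMP r4, #6  (cmp 4,6)
BNE body: taken
r6=0&14=0
r3=14+3=17
r3=M[16]=24
r6=0&24=0
r0=16+4=20
r4=4+1=5
CMP r4, #6  (cmp 5,6)
BNE body: taken
r6=0&24=0
r3=24+3=27
r3=M[20]=0
r6=0&0=0
r0=20+4=24
r4=5+1=6
CMP r4, #6  (cmp 6,6)
BNE body: not taken
STR r6, [8] → M[8]=0
halt.

0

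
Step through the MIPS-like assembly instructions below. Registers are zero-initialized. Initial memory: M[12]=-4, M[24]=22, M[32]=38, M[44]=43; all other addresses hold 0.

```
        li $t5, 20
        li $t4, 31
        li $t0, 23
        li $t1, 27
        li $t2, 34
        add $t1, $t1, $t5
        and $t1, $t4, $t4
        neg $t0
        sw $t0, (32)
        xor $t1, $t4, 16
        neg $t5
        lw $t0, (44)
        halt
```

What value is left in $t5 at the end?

after li $t5, 20: $t5=20
after li $t4, 31: $t4=31
after li $t0, 23: $t0=23
after li $t1, 27: $t1=27
after li $t2, 34: $t2=34
after add $t1, $t1, $t5: $t1=27+20=47
after and $t1, $t4, $t4: $t1=31&31=31
after neg $t0: $t0=-(23)=-23
sw $t0, (32) → M[32]=-23
after xor $t1, $t4, 16: $t1=31^16=15
after neg $t5: $t5=-(20)=-20
after lw $t0, (44): $t0=M[44]=43
halt.

-20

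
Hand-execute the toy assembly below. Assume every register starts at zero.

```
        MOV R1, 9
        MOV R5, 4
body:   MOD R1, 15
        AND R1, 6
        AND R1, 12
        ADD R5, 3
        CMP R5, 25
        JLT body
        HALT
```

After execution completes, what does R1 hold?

0

R1=9
R5=4
R1=9%15=9
R1=9&6=0
R1=0&12=0
R5=4+3=7
CMP R5, 25  (cmp 7,25)
JLT body: taken
R1=0%15=0
R1=0&6=0
R1=0&12=0
R5=7+3=10
CMP R5, 25  (cmp 10,25)
JLT body: taken
R1=0%15=0
R1=0&6=0
R1=0&12=0
R5=10+3=13
CMP R5, 25  (cmp 13,25)
JLT body: taken
R1=0%15=0
R1=0&6=0
R1=0&12=0
R5=13+3=16
CMP R5, 25  (cmp 16,25)
JLT body: taken
R1=0%15=0
R1=0&6=0
R1=0&12=0
R5=16+3=19
CMP R5, 25  (cmp 19,25)
JLT body: taken
R1=0%15=0
R1=0&6=0
R1=0&12=0
R5=19+3=22
CMP R5, 25  (cmp 22,25)
JLT body: taken
R1=0%15=0
R1=0&6=0
R1=0&12=0
R5=22+3=25
CMP R5, 25  (cmp 25,25)
JLT body: not taken
halt.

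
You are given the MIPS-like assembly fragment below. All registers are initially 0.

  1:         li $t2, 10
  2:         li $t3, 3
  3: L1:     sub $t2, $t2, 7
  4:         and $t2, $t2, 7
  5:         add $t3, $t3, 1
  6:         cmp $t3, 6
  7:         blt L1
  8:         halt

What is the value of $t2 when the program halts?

li $t2, 10 → $t2=10
li $t3, 3 → $t3=3
sub $t2, $t2, 7 → $t2=10-7=3
and $t2, $t2, 7 → $t2=3&7=3
add $t3, $t3, 1 → $t3=3+1=4
cmp $t3, 6  (cmp 4,6)
blt L1: taken
sub $t2, $t2, 7 → $t2=3-7=-4
and $t2, $t2, 7 → $t2=(-4)&7=4
add $t3, $t3, 1 → $t3=4+1=5
cmp $t3, 6  (cmp 5,6)
blt L1: taken
sub $t2, $t2, 7 → $t2=4-7=-3
and $t2, $t2, 7 → $t2=(-3)&7=5
add $t3, $t3, 1 → $t3=5+1=6
cmp $t3, 6  (cmp 6,6)
blt L1: not taken
halt.

5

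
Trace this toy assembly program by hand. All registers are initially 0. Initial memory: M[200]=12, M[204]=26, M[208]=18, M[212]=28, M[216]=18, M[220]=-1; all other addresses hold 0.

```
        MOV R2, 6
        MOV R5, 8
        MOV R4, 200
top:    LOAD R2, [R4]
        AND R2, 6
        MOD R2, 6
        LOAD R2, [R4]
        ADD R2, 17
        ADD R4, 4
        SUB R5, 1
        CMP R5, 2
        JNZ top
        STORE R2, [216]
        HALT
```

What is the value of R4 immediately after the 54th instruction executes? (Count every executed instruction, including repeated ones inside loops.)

224

MOV R2, 6 → R2=6
MOV R5, 8 → R5=8
MOV R4, 200 → R4=200
LOAD R2, [R4] → R2=M[200]=12
AND R2, 6 → R2=12&6=4
MOD R2, 6 → R2=4%6=4
LOAD R2, [R4] → R2=M[200]=12
ADD R2, 17 → R2=12+17=29
ADD R4, 4 → R4=200+4=204
SUB R5, 1 → R5=8-1=7
CMP R5, 2  (cmp 7,2)
JNZ top: taken
LOAD R2, [R4] → R2=M[204]=26
AND R2, 6 → R2=26&6=2
MOD R2, 6 → R2=2%6=2
LOAD R2, [R4] → R2=M[204]=26
ADD R2, 17 → R2=26+17=43
ADD R4, 4 → R4=204+4=208
SUB R5, 1 → R5=7-1=6
CMP R5, 2  (cmp 6,2)
JNZ top: taken
LOAD R2, [R4] → R2=M[208]=18
AND R2, 6 → R2=18&6=2
MOD R2, 6 → R2=2%6=2
LOAD R2, [R4] → R2=M[208]=18
ADD R2, 17 → R2=18+17=35
ADD R4, 4 → R4=208+4=212
SUB R5, 1 → R5=6-1=5
CMP R5, 2  (cmp 5,2)
JNZ top: taken
LOAD R2, [R4] → R2=M[212]=28
AND R2, 6 → R2=28&6=4
MOD R2, 6 → R2=4%6=4
LOAD R2, [R4] → R2=M[212]=28
ADD R2, 17 → R2=28+17=45
ADD R4, 4 → R4=212+4=216
SUB R5, 1 → R5=5-1=4
CMP R5, 2  (cmp 4,2)
JNZ top: taken
LOAD R2, [R4] → R2=M[216]=18
AND R2, 6 → R2=18&6=2
MOD R2, 6 → R2=2%6=2
LOAD R2, [R4] → R2=M[216]=18
ADD R2, 17 → R2=18+17=35
ADD R4, 4 → R4=216+4=220
SUB R5, 1 → R5=4-1=3
CMP R5, 2  (cmp 3,2)
JNZ top: taken
LOAD R2, [R4] → R2=M[220]=-1
AND R2, 6 → R2=(-1)&6=6
MOD R2, 6 → R2=6%6=0
LOAD R2, [R4] → R2=M[220]=-1
ADD R2, 17 → R2=(-1)+17=16
ADD R4, 4 → R4=220+4=224
After step 54: R4 = 224.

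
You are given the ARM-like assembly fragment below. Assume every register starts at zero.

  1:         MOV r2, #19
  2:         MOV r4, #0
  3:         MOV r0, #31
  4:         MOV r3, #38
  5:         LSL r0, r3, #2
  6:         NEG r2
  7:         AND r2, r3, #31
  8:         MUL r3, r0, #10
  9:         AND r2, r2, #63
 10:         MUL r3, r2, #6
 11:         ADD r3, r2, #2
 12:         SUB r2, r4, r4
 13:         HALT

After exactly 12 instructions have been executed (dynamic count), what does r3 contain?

MOV r2, #19 → r2=19
MOV r4, #0 → r4=0
MOV r0, #31 → r0=31
MOV r3, #38 → r3=38
LSL r0, r3, #2 → r0=38<<2=152
NEG r2 → r2=-(19)=-19
AND r2, r3, #31 → r2=38&31=6
MUL r3, r0, #10 → r3=152*10=1520
AND r2, r2, #63 → r2=6&63=6
MUL r3, r2, #6 → r3=6*6=36
ADD r3, r2, #2 → r3=6+2=8
SUB r2, r4, r4 → r2=0-0=0
After step 12: r3 = 8.

8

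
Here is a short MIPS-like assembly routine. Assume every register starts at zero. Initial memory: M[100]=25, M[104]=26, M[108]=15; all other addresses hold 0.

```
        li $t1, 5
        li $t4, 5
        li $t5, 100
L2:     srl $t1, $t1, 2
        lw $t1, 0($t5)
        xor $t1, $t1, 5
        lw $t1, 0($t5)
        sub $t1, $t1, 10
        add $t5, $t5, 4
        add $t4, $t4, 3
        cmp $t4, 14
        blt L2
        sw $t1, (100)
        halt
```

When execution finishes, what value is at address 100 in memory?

$t1=5
$t4=5
$t5=100
$t1=5>>2=1
$t1=M[100]=25
$t1=25^5=28
$t1=M[100]=25
$t1=25-10=15
$t5=100+4=104
$t4=5+3=8
cmp $t4, 14  (cmp 8,14)
blt L2: taken
$t1=15>>2=3
$t1=M[104]=26
$t1=26^5=31
$t1=M[104]=26
$t1=26-10=16
$t5=104+4=108
$t4=8+3=11
cmp $t4, 14  (cmp 11,14)
blt L2: taken
$t1=16>>2=4
$t1=M[108]=15
$t1=15^5=10
$t1=M[108]=15
$t1=15-10=5
$t5=108+4=112
$t4=11+3=14
cmp $t4, 14  (cmp 14,14)
blt L2: not taken
sw $t1, (100) → M[100]=5
halt.

5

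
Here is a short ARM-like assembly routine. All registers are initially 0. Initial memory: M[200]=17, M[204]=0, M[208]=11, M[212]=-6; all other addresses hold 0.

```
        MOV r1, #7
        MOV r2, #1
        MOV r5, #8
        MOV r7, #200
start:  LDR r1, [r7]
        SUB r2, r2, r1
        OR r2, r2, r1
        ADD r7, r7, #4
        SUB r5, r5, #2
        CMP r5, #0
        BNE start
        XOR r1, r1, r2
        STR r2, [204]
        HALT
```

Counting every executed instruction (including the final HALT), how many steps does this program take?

r1=7
r2=1
r5=8
r7=200
r1=M[200]=17
r2=1-17=-16
r2=(-16)|17=-15
r7=200+4=204
r5=8-2=6
CMP r5, #0  (cmp 6,0)
BNE start: taken
r1=M[204]=0
r2=(-15)-0=-15
r2=(-15)|0=-15
r7=204+4=208
r5=6-2=4
CMP r5, #0  (cmp 4,0)
BNE start: taken
r1=M[208]=11
r2=(-15)-11=-26
r2=(-26)|11=-17
r7=208+4=212
r5=4-2=2
CMP r5, #0  (cmp 2,0)
BNE start: taken
r1=M[212]=-6
r2=(-17)-(-6)=-11
r2=(-11)|(-6)=-1
r7=212+4=216
r5=2-2=0
CMP r5, #0  (cmp 0,0)
BNE start: not taken
r1=(-6)^(-1)=5
STR r2, [204] → M[204]=-1
halt.
Total executed instructions: 35.

35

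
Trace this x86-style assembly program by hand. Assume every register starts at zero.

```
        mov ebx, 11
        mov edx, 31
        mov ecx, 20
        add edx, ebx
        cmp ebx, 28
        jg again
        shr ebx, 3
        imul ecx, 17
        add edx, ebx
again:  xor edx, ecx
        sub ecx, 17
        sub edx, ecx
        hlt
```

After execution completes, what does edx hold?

60

ebx=11
edx=31
ecx=20
edx=31+11=42
cmp ebx, 28  (cmp 11,28)
jg again: not taken
ebx=11>>3=1
ecx=20*17=340
edx=42+1=43
edx=43^340=383
ecx=340-17=323
edx=383-323=60
halt.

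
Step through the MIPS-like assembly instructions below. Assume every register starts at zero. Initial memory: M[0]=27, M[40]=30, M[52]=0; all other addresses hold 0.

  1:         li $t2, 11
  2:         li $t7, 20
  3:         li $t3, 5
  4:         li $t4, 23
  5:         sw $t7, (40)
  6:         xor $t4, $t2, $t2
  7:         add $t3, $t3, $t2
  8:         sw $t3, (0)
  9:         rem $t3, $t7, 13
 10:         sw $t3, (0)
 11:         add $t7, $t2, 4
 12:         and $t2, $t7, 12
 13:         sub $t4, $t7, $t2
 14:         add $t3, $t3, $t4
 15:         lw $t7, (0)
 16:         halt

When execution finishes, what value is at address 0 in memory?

$t2=11
$t7=20
$t3=5
$t4=23
sw $t7, (40) → M[40]=20
$t4=11^11=0
$t3=5+11=16
sw $t3, (0) → M[0]=16
$t3=20%13=7
sw $t3, (0) → M[0]=7
$t7=11+4=15
$t2=15&12=12
$t4=15-12=3
$t3=7+3=10
$t7=M[0]=7
halt.

7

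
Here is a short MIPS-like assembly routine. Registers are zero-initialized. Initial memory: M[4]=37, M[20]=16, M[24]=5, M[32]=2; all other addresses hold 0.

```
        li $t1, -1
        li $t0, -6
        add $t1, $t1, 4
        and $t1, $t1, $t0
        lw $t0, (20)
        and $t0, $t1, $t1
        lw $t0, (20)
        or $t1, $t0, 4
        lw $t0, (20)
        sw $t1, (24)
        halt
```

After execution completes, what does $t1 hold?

$t1=-1
$t0=-6
$t1=(-1)+4=3
$t1=3&(-6)=2
$t0=M[20]=16
$t0=2&2=2
$t0=M[20]=16
$t1=16|4=20
$t0=M[20]=16
sw $t1, (24) → M[24]=20
halt.

20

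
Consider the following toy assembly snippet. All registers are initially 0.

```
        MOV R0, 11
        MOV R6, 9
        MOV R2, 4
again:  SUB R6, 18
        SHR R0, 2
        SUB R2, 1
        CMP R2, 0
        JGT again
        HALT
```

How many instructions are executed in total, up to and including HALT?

MOV R0, 11 → R0=11
MOV R6, 9 → R6=9
MOV R2, 4 → R2=4
SUB R6, 18 → R6=9-18=-9
SHR R0, 2 → R0=11>>2=2
SUB R2, 1 → R2=4-1=3
CMP R2, 0  (cmp 3,0)
JGT again: taken
SUB R6, 18 → R6=(-9)-18=-27
SHR R0, 2 → R0=2>>2=0
SUB R2, 1 → R2=3-1=2
CMP R2, 0  (cmp 2,0)
JGT again: taken
SUB R6, 18 → R6=(-27)-18=-45
SHR R0, 2 → R0=0>>2=0
SUB R2, 1 → R2=2-1=1
CMP R2, 0  (cmp 1,0)
JGT again: taken
SUB R6, 18 → R6=(-45)-18=-63
SHR R0, 2 → R0=0>>2=0
SUB R2, 1 → R2=1-1=0
CMP R2, 0  (cmp 0,0)
JGT again: not taken
halt.
Total executed instructions: 24.

24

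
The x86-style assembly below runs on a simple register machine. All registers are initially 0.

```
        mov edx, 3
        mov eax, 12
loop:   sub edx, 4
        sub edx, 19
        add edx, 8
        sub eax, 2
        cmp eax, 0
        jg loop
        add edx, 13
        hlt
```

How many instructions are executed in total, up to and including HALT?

after mov edx, 3: edx=3
after mov eax, 12: eax=12
after sub edx, 4: edx=3-4=-1
after sub edx, 19: edx=(-1)-19=-20
after add edx, 8: edx=(-20)+8=-12
after sub eax, 2: eax=12-2=10
cmp eax, 0  (cmp 10,0)
jg loop: taken
after sub edx, 4: edx=(-12)-4=-16
after sub edx, 19: edx=(-16)-19=-35
after add edx, 8: edx=(-35)+8=-27
after sub eax, 2: eax=10-2=8
cmp eax, 0  (cmp 8,0)
jg loop: taken
after sub edx, 4: edx=(-27)-4=-31
after sub edx, 19: edx=(-31)-19=-50
after add edx, 8: edx=(-50)+8=-42
after sub eax, 2: eax=8-2=6
cmp eax, 0  (cmp 6,0)
jg loop: taken
after sub edx, 4: edx=(-42)-4=-46
after sub edx, 19: edx=(-46)-19=-65
after add edx, 8: edx=(-65)+8=-57
after sub eax, 2: eax=6-2=4
cmp eax, 0  (cmp 4,0)
jg loop: taken
after sub edx, 4: edx=(-57)-4=-61
after sub edx, 19: edx=(-61)-19=-80
after add edx, 8: edx=(-80)+8=-72
after sub eax, 2: eax=4-2=2
cmp eax, 0  (cmp 2,0)
jg loop: taken
after sub edx, 4: edx=(-72)-4=-76
after sub edx, 19: edx=(-76)-19=-95
after add edx, 8: edx=(-95)+8=-87
after sub eax, 2: eax=2-2=0
cmp eax, 0  (cmp 0,0)
jg loop: not taken
after add edx, 13: edx=(-87)+13=-74
halt.
Total executed instructions: 40.

40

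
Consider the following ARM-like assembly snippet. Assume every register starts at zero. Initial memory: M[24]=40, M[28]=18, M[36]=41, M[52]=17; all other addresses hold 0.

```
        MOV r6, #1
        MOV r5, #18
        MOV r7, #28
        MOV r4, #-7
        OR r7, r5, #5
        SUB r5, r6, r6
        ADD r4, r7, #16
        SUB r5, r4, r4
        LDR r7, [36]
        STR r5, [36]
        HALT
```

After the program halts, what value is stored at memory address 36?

r6=1
r5=18
r7=28
r4=-7
r7=18|5=23
r5=1-1=0
r4=23+16=39
r5=39-39=0
r7=M[36]=41
STR r5, [36] → M[36]=0
halt.

0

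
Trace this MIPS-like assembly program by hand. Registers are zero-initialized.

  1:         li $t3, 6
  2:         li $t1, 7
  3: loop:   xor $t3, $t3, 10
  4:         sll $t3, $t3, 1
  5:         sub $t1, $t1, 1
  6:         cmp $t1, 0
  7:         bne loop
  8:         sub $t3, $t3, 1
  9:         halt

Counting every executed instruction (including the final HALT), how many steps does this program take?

li $t3, 6 → $t3=6
li $t1, 7 → $t1=7
xor $t3, $t3, 10 → $t3=6^10=12
sll $t3, $t3, 1 → $t3=12<<1=24
sub $t1, $t1, 1 → $t1=7-1=6
cmp $t1, 0  (cmp 6,0)
bne loop: taken
xor $t3, $t3, 10 → $t3=24^10=18
sll $t3, $t3, 1 → $t3=18<<1=36
sub $t1, $t1, 1 → $t1=6-1=5
cmp $t1, 0  (cmp 5,0)
bne loop: taken
xor $t3, $t3, 10 → $t3=36^10=46
sll $t3, $t3, 1 → $t3=46<<1=92
sub $t1, $t1, 1 → $t1=5-1=4
cmp $t1, 0  (cmp 4,0)
bne loop: taken
xor $t3, $t3, 10 → $t3=92^10=86
sll $t3, $t3, 1 → $t3=86<<1=172
sub $t1, $t1, 1 → $t1=4-1=3
cmp $t1, 0  (cmp 3,0)
bne loop: taken
xor $t3, $t3, 10 → $t3=172^10=166
sll $t3, $t3, 1 → $t3=166<<1=332
sub $t1, $t1, 1 → $t1=3-1=2
cmp $t1, 0  (cmp 2,0)
bne loop: taken
xor $t3, $t3, 10 → $t3=332^10=326
sll $t3, $t3, 1 → $t3=326<<1=652
sub $t1, $t1, 1 → $t1=2-1=1
cmp $t1, 0  (cmp 1,0)
bne loop: taken
xor $t3, $t3, 10 → $t3=652^10=646
sll $t3, $t3, 1 → $t3=646<<1=1292
sub $t1, $t1, 1 → $t1=1-1=0
cmp $t1, 0  (cmp 0,0)
bne loop: not taken
sub $t3, $t3, 1 → $t3=1292-1=1291
halt.
Total executed instructions: 39.

39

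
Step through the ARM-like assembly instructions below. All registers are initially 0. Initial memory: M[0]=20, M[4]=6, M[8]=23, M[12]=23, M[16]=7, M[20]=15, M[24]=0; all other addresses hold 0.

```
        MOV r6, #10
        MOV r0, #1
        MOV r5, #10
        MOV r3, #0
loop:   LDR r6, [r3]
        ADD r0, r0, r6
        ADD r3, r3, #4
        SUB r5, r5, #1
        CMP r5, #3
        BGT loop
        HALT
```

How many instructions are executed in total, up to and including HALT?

MOV r6, #10 → r6=10
MOV r0, #1 → r0=1
MOV r5, #10 → r5=10
MOV r3, #0 → r3=0
LDR r6, [r3] → r6=M[0]=20
ADD r0, r0, r6 → r0=1+20=21
ADD r3, r3, #4 → r3=0+4=4
SUB r5, r5, #1 → r5=10-1=9
CMP r5, #3  (cmp 9,3)
BGT loop: taken
LDR r6, [r3] → r6=M[4]=6
ADD r0, r0, r6 → r0=21+6=27
ADD r3, r3, #4 → r3=4+4=8
SUB r5, r5, #1 → r5=9-1=8
CMP r5, #3  (cmp 8,3)
BGT loop: taken
LDR r6, [r3] → r6=M[8]=23
ADD r0, r0, r6 → r0=27+23=50
ADD r3, r3, #4 → r3=8+4=12
SUB r5, r5, #1 → r5=8-1=7
CMP r5, #3  (cmp 7,3)
BGT loop: taken
LDR r6, [r3] → r6=M[12]=23
ADD r0, r0, r6 → r0=50+23=73
ADD r3, r3, #4 → r3=12+4=16
SUB r5, r5, #1 → r5=7-1=6
CMP r5, #3  (cmp 6,3)
BGT loop: taken
LDR r6, [r3] → r6=M[16]=7
ADD r0, r0, r6 → r0=73+7=80
ADD r3, r3, #4 → r3=16+4=20
SUB r5, r5, #1 → r5=6-1=5
CMP r5, #3  (cmp 5,3)
BGT loop: taken
LDR r6, [r3] → r6=M[20]=15
ADD r0, r0, r6 → r0=80+15=95
ADD r3, r3, #4 → r3=20+4=24
SUB r5, r5, #1 → r5=5-1=4
CMP r5, #3  (cmp 4,3)
BGT loop: taken
LDR r6, [r3] → r6=M[24]=0
ADD r0, r0, r6 → r0=95+0=95
ADD r3, r3, #4 → r3=24+4=28
SUB r5, r5, #1 → r5=4-1=3
CMP r5, #3  (cmp 3,3)
BGT loop: not taken
halt.
Total executed instructions: 47.

47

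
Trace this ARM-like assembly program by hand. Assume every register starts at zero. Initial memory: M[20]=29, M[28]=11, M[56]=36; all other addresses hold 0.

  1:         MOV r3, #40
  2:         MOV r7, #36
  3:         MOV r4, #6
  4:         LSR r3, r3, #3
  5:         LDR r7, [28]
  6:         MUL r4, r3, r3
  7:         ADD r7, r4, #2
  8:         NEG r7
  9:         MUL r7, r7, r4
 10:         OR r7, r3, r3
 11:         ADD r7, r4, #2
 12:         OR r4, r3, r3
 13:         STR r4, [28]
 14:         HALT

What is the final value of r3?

after MOV r3, #40: r3=40
after MOV r7, #36: r7=36
after MOV r4, #6: r4=6
after LSR r3, r3, #3: r3=40>>3=5
after LDR r7, [28]: r7=M[28]=11
after MUL r4, r3, r3: r4=5*5=25
after ADD r7, r4, #2: r7=25+2=27
after NEG r7: r7=-(27)=-27
after MUL r7, r7, r4: r7=(-27)*25=-675
after OR r7, r3, r3: r7=5|5=5
after ADD r7, r4, #2: r7=25+2=27
after OR r4, r3, r3: r4=5|5=5
STR r4, [28] → M[28]=5
halt.

5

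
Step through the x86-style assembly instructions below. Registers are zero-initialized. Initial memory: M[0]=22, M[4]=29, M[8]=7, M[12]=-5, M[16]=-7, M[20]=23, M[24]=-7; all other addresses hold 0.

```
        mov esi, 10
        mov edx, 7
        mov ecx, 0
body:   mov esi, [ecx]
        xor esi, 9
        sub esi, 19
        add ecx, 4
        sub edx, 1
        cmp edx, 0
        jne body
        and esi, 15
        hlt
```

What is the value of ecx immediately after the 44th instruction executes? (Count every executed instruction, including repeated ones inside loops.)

24

after mov esi, 10: esi=10
after mov edx, 7: edx=7
after mov ecx, 0: ecx=0
after mov esi, [ecx]: esi=M[0]=22
after xor esi, 9: esi=22^9=31
after sub esi, 19: esi=31-19=12
after add ecx, 4: ecx=0+4=4
after sub edx, 1: edx=7-1=6
cmp edx, 0  (cmp 6,0)
jne body: taken
after mov esi, [ecx]: esi=M[4]=29
after xor esi, 9: esi=29^9=20
after sub esi, 19: esi=20-19=1
after add ecx, 4: ecx=4+4=8
after sub edx, 1: edx=6-1=5
cmp edx, 0  (cmp 5,0)
jne body: taken
after mov esi, [ecx]: esi=M[8]=7
after xor esi, 9: esi=7^9=14
after sub esi, 19: esi=14-19=-5
after add ecx, 4: ecx=8+4=12
after sub edx, 1: edx=5-1=4
cmp edx, 0  (cmp 4,0)
jne body: taken
after mov esi, [ecx]: esi=M[12]=-5
after xor esi, 9: esi=(-5)^9=-14
after sub esi, 19: esi=(-14)-19=-33
after add ecx, 4: ecx=12+4=16
after sub edx, 1: edx=4-1=3
cmp edx, 0  (cmp 3,0)
jne body: taken
after mov esi, [ecx]: esi=M[16]=-7
after xor esi, 9: esi=(-7)^9=-16
after sub esi, 19: esi=(-16)-19=-35
after add ecx, 4: ecx=16+4=20
after sub edx, 1: edx=3-1=2
cmp edx, 0  (cmp 2,0)
jne body: taken
after mov esi, [ecx]: esi=M[20]=23
after xor esi, 9: esi=23^9=30
after sub esi, 19: esi=30-19=11
after add ecx, 4: ecx=20+4=24
after sub edx, 1: edx=2-1=1
cmp edx, 0  (cmp 1,0)
After step 44: ecx = 24.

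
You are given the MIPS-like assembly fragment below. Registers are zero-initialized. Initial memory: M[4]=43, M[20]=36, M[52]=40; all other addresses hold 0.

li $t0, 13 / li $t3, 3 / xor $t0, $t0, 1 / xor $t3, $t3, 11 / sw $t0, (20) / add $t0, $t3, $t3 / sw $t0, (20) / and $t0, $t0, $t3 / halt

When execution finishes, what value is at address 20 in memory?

li $t0, 13 → $t0=13
li $t3, 3 → $t3=3
xor $t0, $t0, 1 → $t0=13^1=12
xor $t3, $t3, 11 → $t3=3^11=8
sw $t0, (20) → M[20]=12
add $t0, $t3, $t3 → $t0=8+8=16
sw $t0, (20) → M[20]=16
and $t0, $t0, $t3 → $t0=16&8=0
halt.

16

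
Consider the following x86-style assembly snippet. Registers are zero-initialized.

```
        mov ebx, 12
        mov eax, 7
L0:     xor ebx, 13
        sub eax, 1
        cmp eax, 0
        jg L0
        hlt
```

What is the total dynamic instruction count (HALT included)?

mov ebx, 12 → ebx=12
mov eax, 7 → eax=7
xor ebx, 13 → ebx=12^13=1
sub eax, 1 → eax=7-1=6
cmp eax, 0  (cmp 6,0)
jg L0: taken
xor ebx, 13 → ebx=1^13=12
sub eax, 1 → eax=6-1=5
cmp eax, 0  (cmp 5,0)
jg L0: taken
xor ebx, 13 → ebx=12^13=1
sub eax, 1 → eax=5-1=4
cmp eax, 0  (cmp 4,0)
jg L0: taken
xor ebx, 13 → ebx=1^13=12
sub eax, 1 → eax=4-1=3
cmp eax, 0  (cmp 3,0)
jg L0: taken
xor ebx, 13 → ebx=12^13=1
sub eax, 1 → eax=3-1=2
cmp eax, 0  (cmp 2,0)
jg L0: taken
xor ebx, 13 → ebx=1^13=12
sub eax, 1 → eax=2-1=1
cmp eax, 0  (cmp 1,0)
jg L0: taken
xor ebx, 13 → ebx=12^13=1
sub eax, 1 → eax=1-1=0
cmp eax, 0  (cmp 0,0)
jg L0: not taken
halt.
Total executed instructions: 31.

31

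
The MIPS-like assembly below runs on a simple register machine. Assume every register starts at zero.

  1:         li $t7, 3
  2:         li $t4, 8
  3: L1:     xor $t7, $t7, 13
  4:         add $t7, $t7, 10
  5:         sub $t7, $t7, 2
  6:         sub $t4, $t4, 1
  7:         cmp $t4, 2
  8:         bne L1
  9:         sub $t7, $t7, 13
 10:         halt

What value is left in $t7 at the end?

86

after li $t7, 3: $t7=3
after li $t4, 8: $t4=8
after xor $t7, $t7, 13: $t7=3^13=14
after add $t7, $t7, 10: $t7=14+10=24
after sub $t7, $t7, 2: $t7=24-2=22
after sub $t4, $t4, 1: $t4=8-1=7
cmp $t4, 2  (cmp 7,2)
bne L1: taken
after xor $t7, $t7, 13: $t7=22^13=27
after add $t7, $t7, 10: $t7=27+10=37
after sub $t7, $t7, 2: $t7=37-2=35
after sub $t4, $t4, 1: $t4=7-1=6
cmp $t4, 2  (cmp 6,2)
bne L1: taken
after xor $t7, $t7, 13: $t7=35^13=46
after add $t7, $t7, 10: $t7=46+10=56
after sub $t7, $t7, 2: $t7=56-2=54
after sub $t4, $t4, 1: $t4=6-1=5
cmp $t4, 2  (cmp 5,2)
bne L1: taken
after xor $t7, $t7, 13: $t7=54^13=59
after add $t7, $t7, 10: $t7=59+10=69
after sub $t7, $t7, 2: $t7=69-2=67
after sub $t4, $t4, 1: $t4=5-1=4
cmp $t4, 2  (cmp 4,2)
bne L1: taken
after xor $t7, $t7, 13: $t7=67^13=78
after add $t7, $t7, 10: $t7=78+10=88
after sub $t7, $t7, 2: $t7=88-2=86
after sub $t4, $t4, 1: $t4=4-1=3
cmp $t4, 2  (cmp 3,2)
bne L1: taken
after xor $t7, $t7, 13: $t7=86^13=91
after add $t7, $t7, 10: $t7=91+10=101
after sub $t7, $t7, 2: $t7=101-2=99
after sub $t4, $t4, 1: $t4=3-1=2
cmp $t4, 2  (cmp 2,2)
bne L1: not taken
after sub $t7, $t7, 13: $t7=99-13=86
halt.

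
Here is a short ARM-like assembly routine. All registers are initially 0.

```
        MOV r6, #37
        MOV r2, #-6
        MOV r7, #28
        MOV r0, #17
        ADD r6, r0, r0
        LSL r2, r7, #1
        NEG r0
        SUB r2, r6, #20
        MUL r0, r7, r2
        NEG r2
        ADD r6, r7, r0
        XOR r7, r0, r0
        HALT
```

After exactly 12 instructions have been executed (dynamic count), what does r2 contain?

r6=37
r2=-6
r7=28
r0=17
r6=17+17=34
r2=28<<1=56
r0=-(17)=-17
r2=34-20=14
r0=28*14=392
r2=-(14)=-14
r6=28+392=420
r7=392^392=0
After step 12: r2 = -14.

-14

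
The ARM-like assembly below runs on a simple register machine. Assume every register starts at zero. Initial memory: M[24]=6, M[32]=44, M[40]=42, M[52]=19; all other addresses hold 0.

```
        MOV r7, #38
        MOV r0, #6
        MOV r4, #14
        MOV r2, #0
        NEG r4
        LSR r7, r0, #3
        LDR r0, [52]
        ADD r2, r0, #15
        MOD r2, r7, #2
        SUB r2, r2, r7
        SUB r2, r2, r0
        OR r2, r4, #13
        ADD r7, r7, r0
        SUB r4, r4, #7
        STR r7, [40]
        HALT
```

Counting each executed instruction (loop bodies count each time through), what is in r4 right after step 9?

-14

r7=38
r0=6
r4=14
r2=0
r4=-(14)=-14
r7=6>>3=0
r0=M[52]=19
r2=19+15=34
r2=0%2=0
After step 9: r4 = -14.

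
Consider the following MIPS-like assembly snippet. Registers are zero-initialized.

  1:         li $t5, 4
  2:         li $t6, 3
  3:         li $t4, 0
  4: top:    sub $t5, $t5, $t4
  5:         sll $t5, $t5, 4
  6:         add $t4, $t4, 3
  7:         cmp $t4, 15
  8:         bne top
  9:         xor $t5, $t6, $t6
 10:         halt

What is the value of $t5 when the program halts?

$t5=4
$t6=3
$t4=0
$t5=4-0=4
$t5=4<<4=64
$t4=0+3=3
cmp $t4, 15  (cmp 3,15)
bne top: taken
$t5=64-3=61
$t5=61<<4=976
$t4=3+3=6
cmp $t4, 15  (cmp 6,15)
bne top: taken
$t5=976-6=970
$t5=970<<4=15520
$t4=6+3=9
cmp $t4, 15  (cmp 9,15)
bne top: taken
$t5=15520-9=15511
$t5=15511<<4=248176
$t4=9+3=12
cmp $t4, 15  (cmp 12,15)
bne top: taken
$t5=248176-12=248164
$t5=248164<<4=3970624
$t4=12+3=15
cmp $t4, 15  (cmp 15,15)
bne top: not taken
$t5=3^3=0
halt.

0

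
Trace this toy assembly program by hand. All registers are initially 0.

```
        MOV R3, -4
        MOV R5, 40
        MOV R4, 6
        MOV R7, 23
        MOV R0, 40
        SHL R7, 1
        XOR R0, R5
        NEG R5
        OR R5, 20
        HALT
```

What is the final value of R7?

46

R3=-4
R5=40
R4=6
R7=23
R0=40
R7=23<<1=46
R0=40^40=0
R5=-(40)=-40
R5=(-40)|20=-36
halt.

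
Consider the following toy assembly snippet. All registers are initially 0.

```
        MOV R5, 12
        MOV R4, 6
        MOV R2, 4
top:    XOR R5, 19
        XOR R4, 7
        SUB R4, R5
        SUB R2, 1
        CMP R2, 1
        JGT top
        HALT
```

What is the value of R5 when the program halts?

R5=12
R4=6
R2=4
R5=12^19=31
R4=6^7=1
R4=1-31=-30
R2=4-1=3
CMP R2, 1  (cmp 3,1)
JGT top: taken
R5=31^19=12
R4=(-30)^7=-27
R4=(-27)-12=-39
R2=3-1=2
CMP R2, 1  (cmp 2,1)
JGT top: taken
R5=12^19=31
R4=(-39)^7=-34
R4=(-34)-31=-65
R2=2-1=1
CMP R2, 1  (cmp 1,1)
JGT top: not taken
halt.

31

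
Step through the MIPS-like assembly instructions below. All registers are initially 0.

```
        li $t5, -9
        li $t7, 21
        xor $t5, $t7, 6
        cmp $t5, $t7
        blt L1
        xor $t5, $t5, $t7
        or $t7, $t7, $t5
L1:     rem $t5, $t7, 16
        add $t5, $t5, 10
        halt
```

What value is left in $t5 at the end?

after li $t5, -9: $t5=-9
after li $t7, 21: $t7=21
after xor $t5, $t7, 6: $t5=21^6=19
cmp $t5, $t7  (cmp 19,21)
blt L1: taken
after rem $t5, $t7, 16: $t5=21%16=5
after add $t5, $t5, 10: $t5=5+10=15
halt.

15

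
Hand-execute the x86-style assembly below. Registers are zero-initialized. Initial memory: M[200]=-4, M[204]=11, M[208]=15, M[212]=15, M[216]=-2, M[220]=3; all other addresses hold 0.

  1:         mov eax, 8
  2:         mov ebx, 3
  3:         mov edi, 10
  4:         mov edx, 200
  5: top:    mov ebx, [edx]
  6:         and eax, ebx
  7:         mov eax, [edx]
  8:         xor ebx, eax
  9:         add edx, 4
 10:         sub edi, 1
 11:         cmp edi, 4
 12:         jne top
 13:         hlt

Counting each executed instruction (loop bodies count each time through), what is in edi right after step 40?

6

after mov eax, 8: eax=8
after mov ebx, 3: ebx=3
after mov edi, 10: edi=10
after mov edx, 200: edx=200
after mov ebx, [edx]: ebx=M[200]=-4
after and eax, ebx: eax=8&(-4)=8
after mov eax, [edx]: eax=M[200]=-4
after xor ebx, eax: ebx=(-4)^(-4)=0
after add edx, 4: edx=200+4=204
after sub edi, 1: edi=10-1=9
cmp edi, 4  (cmp 9,4)
jne top: taken
after mov ebx, [edx]: ebx=M[204]=11
after and eax, ebx: eax=(-4)&11=8
after mov eax, [edx]: eax=M[204]=11
after xor ebx, eax: ebx=11^11=0
after add edx, 4: edx=204+4=208
after sub edi, 1: edi=9-1=8
cmp edi, 4  (cmp 8,4)
jne top: taken
after mov ebx, [edx]: ebx=M[208]=15
after and eax, ebx: eax=11&15=11
after mov eax, [edx]: eax=M[208]=15
after xor ebx, eax: ebx=15^15=0
after add edx, 4: edx=208+4=212
after sub edi, 1: edi=8-1=7
cmp edi, 4  (cmp 7,4)
jne top: taken
after mov ebx, [edx]: ebx=M[212]=15
after and eax, ebx: eax=15&15=15
after mov eax, [edx]: eax=M[212]=15
after xor ebx, eax: ebx=15^15=0
after add edx, 4: edx=212+4=216
after sub edi, 1: edi=7-1=6
cmp edi, 4  (cmp 6,4)
jne top: taken
after mov ebx, [edx]: ebx=M[216]=-2
after and eax, ebx: eax=15&(-2)=14
after mov eax, [edx]: eax=M[216]=-2
after xor ebx, eax: ebx=(-2)^(-2)=0
After step 40: edi = 6.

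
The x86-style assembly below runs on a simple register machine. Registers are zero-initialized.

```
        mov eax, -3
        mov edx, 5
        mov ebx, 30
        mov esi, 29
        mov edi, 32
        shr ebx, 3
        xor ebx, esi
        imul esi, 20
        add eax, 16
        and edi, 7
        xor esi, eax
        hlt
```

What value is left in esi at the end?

mov eax, -3 → eax=-3
mov edx, 5 → edx=5
mov ebx, 30 → ebx=30
mov esi, 29 → esi=29
mov edi, 32 → edi=32
shr ebx, 3 → ebx=30>>3=3
xor ebx, esi → ebx=3^29=30
imul esi, 20 → esi=29*20=580
add eax, 16 → eax=(-3)+16=13
and edi, 7 → edi=32&7=0
xor esi, eax → esi=580^13=585
halt.

585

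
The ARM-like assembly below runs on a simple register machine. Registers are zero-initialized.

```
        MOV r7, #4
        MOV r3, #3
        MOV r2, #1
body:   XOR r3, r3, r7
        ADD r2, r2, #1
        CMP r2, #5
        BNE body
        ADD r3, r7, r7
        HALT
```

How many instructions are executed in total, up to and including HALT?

21

MOV r7, #4 → r7=4
MOV r3, #3 → r3=3
MOV r2, #1 → r2=1
XOR r3, r3, r7 → r3=3^4=7
ADD r2, r2, #1 → r2=1+1=2
CMP r2, #5  (cmp 2,5)
BNE body: taken
XOR r3, r3, r7 → r3=7^4=3
ADD r2, r2, #1 → r2=2+1=3
CMP r2, #5  (cmp 3,5)
BNE body: taken
XOR r3, r3, r7 → r3=3^4=7
ADD r2, r2, #1 → r2=3+1=4
CMP r2, #5  (cmp 4,5)
BNE body: taken
XOR r3, r3, r7 → r3=7^4=3
ADD r2, r2, #1 → r2=4+1=5
CMP r2, #5  (cmp 5,5)
BNE body: not taken
ADD r3, r7, r7 → r3=4+4=8
halt.
Total executed instructions: 21.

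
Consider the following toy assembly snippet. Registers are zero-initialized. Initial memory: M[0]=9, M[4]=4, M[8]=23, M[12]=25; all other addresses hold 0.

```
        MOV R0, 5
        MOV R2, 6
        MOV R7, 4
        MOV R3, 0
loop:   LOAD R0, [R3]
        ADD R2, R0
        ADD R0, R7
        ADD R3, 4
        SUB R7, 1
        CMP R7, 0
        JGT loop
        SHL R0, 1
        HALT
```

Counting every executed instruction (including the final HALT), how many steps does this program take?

34

R0=5
R2=6
R7=4
R3=0
R0=M[0]=9
R2=6+9=15
R0=9+4=13
R3=0+4=4
R7=4-1=3
CMP R7, 0  (cmp 3,0)
JGT loop: taken
R0=M[4]=4
R2=15+4=19
R0=4+3=7
R3=4+4=8
R7=3-1=2
CMP R7, 0  (cmp 2,0)
JGT loop: taken
R0=M[8]=23
R2=19+23=42
R0=23+2=25
R3=8+4=12
R7=2-1=1
CMP R7, 0  (cmp 1,0)
JGT loop: taken
R0=M[12]=25
R2=42+25=67
R0=25+1=26
R3=12+4=16
R7=1-1=0
CMP R7, 0  (cmp 0,0)
JGT loop: not taken
R0=26<<1=52
halt.
Total executed instructions: 34.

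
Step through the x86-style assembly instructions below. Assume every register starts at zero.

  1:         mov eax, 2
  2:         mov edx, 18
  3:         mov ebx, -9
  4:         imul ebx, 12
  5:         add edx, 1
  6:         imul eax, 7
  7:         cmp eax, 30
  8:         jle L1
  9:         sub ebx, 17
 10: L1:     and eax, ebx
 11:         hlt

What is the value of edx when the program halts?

mov eax, 2 → eax=2
mov edx, 18 → edx=18
mov ebx, -9 → ebx=-9
imul ebx, 12 → ebx=(-9)*12=-108
add edx, 1 → edx=18+1=19
imul eax, 7 → eax=2*7=14
cmp eax, 30  (cmp 14,30)
jle L1: taken
and eax, ebx → eax=14&(-108)=4
halt.

19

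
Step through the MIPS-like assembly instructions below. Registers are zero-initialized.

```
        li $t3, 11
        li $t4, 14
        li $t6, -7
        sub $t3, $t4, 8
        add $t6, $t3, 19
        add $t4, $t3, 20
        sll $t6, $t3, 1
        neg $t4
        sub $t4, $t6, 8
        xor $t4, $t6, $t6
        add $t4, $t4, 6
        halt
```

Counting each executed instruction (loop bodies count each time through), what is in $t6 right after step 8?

12

li $t3, 11 → $t3=11
li $t4, 14 → $t4=14
li $t6, -7 → $t6=-7
sub $t3, $t4, 8 → $t3=14-8=6
add $t6, $t3, 19 → $t6=6+19=25
add $t4, $t3, 20 → $t4=6+20=26
sll $t6, $t3, 1 → $t6=6<<1=12
neg $t4 → $t4=-(26)=-26
After step 8: $t6 = 12.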